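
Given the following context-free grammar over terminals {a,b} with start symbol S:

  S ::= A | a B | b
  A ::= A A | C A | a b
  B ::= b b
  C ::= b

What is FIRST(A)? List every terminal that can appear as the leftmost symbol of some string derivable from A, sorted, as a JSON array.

FIRST sets, iterate to fixpoint:
round 1:
  A via A→a b: +{a}
  B via B→b b: +{b}
  C via C→b: +{b}
  S via S→A: +{a}
  S via S→b: +{b}
  S: {a,b}  A: {a}  B: {b}  C: {b}
round 2:
  A via A→C A: +{b}
  S: {a,b}  A: {a,b}  B: {b}  C: {b}
round 3: — fixpoint
  S: {a,b}  A: {a,b}  B: {b}  C: {b}

FIRST(A) = ["a", "b"]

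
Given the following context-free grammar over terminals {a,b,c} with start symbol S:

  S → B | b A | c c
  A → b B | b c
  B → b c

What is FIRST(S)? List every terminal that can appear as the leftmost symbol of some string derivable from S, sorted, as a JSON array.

FIRST sets, iterate to fixpoint:
pass 1:
  A via A→b B: +{b}
  B via B→b c: +{b}
  S via S→B: +{b}
  S via S→c c: +{c}
  FIRST[S]={b,c}  FIRST[A]={b}  FIRST[B]={b}
pass 2: done
  FIRST[S]={b,c}  FIRST[A]={b}  FIRST[B]={b}

FIRST(S) = ["b", "c"]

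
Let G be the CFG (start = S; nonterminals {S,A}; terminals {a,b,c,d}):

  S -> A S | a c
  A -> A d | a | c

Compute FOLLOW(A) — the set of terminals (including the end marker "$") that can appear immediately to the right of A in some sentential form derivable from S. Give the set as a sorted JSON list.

FIRST sets, iterate to fixpoint:
round 1:
  A via A→a: +{a}
  A via A→c: +{c}
  S via S→A S: +{a,c}
  FIRST(S)={a,c}  FIRST(A)={a,c}
round 2: — fixpoint
  FIRST(S)={a,c}  FIRST(A)={a,c}

FOLLOW iteration:
FOLLOW(S) := {$}
round 1:
  A→A d: FOLLOW(A) ⊇ FIRST(d) = {d}; new: +{d}
  S→A S: FOLLOW(A) ⊇ FIRST(S) = {a,c}; new: +{a,c}
  FOLLOW(S)={$}  FOLLOW(A)={a,c,d}
round 2: (no change)
  FOLLOW(S)={$}  FOLLOW(A)={a,c,d}

FOLLOW(A) = ["a", "c", "d"]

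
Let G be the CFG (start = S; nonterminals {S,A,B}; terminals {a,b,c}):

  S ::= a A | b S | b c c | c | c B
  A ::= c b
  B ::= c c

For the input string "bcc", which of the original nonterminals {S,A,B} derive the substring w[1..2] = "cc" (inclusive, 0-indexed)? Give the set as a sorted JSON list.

Convert to CNF:
  S -> T0 B | T1 S | T1 X3 | T2 A | c
  A -> T0 T1
  B -> T0 T0
  T0 -> c
  T1 -> b
  T2 -> a
  X3 -> T0 T0

Fill CYK table bottom-up, restricted to cells inside w[1..2]:
  [1..1]={S,T0}  "c"  orig:{S}
  [2..2]={S,T0}  "c"  orig:{S}
  [1..2]={B,X3}  "cc"  orig:{B}

Original NTs in T[1,2] deriving "cc": ["B"]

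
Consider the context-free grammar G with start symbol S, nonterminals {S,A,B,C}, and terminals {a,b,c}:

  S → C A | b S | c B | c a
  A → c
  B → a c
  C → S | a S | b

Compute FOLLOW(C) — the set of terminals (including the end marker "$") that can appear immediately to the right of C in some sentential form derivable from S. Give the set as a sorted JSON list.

FIRST sets, iterate to fixpoint:
iter 1:
  A via A→c: +{c}
  B via B→a c: +{a}
  C via C→a S: +{a}
  C via C→b: +{b}
  S via S→C A: +{a,b}
  S via S→c B: +{c}
  S: {a,b,c}  A: {c}  B: {a}  C: {a,b}
iter 2:
  C via C→S: +{c}
  S: {a,b,c}  A: {c}  B: {a}  C: {a,b,c}
iter 3: — fixpoint
  S: {a,b,c}  A: {c}  B: {a}  C: {a,b,c}

FOLLOW iteration:
seed FOLLOW(S) with $
pass 1:
  S→C A: FOLLOW(C) ⊇ FIRST(A) = {c}; new: +{c}
  S→C A: FOLLOW(A) ⊇ FOLLOW(S) ⊇ {$}; new: +{$}
  S→c B: FOLLOW(B) ⊇ FOLLOW(S) ⊇ {$}; new: +{$}
  FOLLOW(S)={$}  FOLLOW(A)={$}  FOLLOW(B)={$}  FOLLOW(C)={c}
pass 2:
  C→S: FOLLOW(S) ⊇ FOLLOW(C) ⊇ {c}; new: +{c}
  S→C A: FOLLOW(A) ⊇ FOLLOW(S) ⊇ {$,c}; new: +{c}
  S→c B: FOLLOW(B) ⊇ FOLLOW(S) ⊇ {$,c}; new: +{c}
  FOLLOW(S)={$,c}  FOLLOW(A)={$,c}  FOLLOW(B)={$,c}  FOLLOW(C)={c}
pass 3: (no change)
  FOLLOW(S)={$,c}  FOLLOW(A)={$,c}  FOLLOW(B)={$,c}  FOLLOW(C)={c}

FOLLOW(C) = ["c"]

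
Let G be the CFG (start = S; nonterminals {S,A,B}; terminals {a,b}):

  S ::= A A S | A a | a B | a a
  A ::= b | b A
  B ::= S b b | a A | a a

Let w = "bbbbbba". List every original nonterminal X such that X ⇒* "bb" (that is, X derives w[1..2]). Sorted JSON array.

Convert to CNF:
  S -> A T1 | A X3 | T1 B | T1 T1
  A -> T0 A | b
  B -> S X2 | T1 A | T1 T1
  T0 -> b
  T1 -> a
  X2 -> T0 T0
  X3 -> A S

CYK fill, restricted to cells inside w[1..2]:
  [1..1]={A,T0}  "b"  orig:{A}
  [2..2]={A,T0}  "b"  orig:{A}
  [1..2]={A,X2}  "bb"  orig:{A}

Original NTs in T[1,2] deriving "bb": ["A"]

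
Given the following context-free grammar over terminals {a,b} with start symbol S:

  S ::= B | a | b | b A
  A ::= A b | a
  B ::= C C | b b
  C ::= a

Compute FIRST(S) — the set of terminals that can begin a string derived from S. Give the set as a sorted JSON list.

FIRST sets, iterate to fixpoint:
[1]
  A via A→a: +{a}
  B via B→b b: +{b}
  C via C→a: +{a}
  S via S→B: +{b}
  S via S→a: +{a}
  FIRST[S]={a,b}  FIRST[A]={a}  FIRST[B]={b}  FIRST[C]={a}
[2]
  B via B→C C: +{a}
  FIRST[S]={a,b}  FIRST[A]={a}  FIRST[B]={a,b}  FIRST[C]={a}
[3] done
  FIRST[S]={a,b}  FIRST[A]={a}  FIRST[B]={a,b}  FIRST[C]={a}

FIRST(S) = ["a", "b"]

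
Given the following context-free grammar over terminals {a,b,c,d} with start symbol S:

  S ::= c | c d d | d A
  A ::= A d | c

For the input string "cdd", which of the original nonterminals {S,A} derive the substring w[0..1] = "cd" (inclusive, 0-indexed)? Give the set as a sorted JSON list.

CNF form of G:
  S -> T0 A | T1 X2 | c
  A -> A T0 | c
  T0 -> d
  T1 -> c
  X2 -> T0 T0

Fill CYK table bottom-up — only the sub-triangle for w[0..1]:
  cell(0,0) c: {A,S,T1}  orig:{A,S}
  cell(1,1) d: {T0}  orig:{}
  cell(0,1) cd: {A}

Original NTs in T[0,1] deriving "cd": ["A"]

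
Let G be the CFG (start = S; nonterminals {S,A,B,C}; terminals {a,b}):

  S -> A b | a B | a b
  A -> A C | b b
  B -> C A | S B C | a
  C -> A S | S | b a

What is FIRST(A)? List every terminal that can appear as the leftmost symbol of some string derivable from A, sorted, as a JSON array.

FIRST sets, iterate to fixpoint:
[1]
  A via A→b b: +{b}
  B via B→a: +{a}
  C via C→A S: +{b}
  S via S→A b: +{b}
  S via S→a B: +{a}
  S: {a,b}  A: {b}  B: {a}  C: {b}
[2]
  B via B→C A: +{b}
  C via C→S: +{a}
  S: {a,b}  A: {b}  B: {a,b}  C: {a,b}
[3] (stable)
  S: {a,b}  A: {b}  B: {a,b}  C: {a,b}

FIRST(A) = ["b"]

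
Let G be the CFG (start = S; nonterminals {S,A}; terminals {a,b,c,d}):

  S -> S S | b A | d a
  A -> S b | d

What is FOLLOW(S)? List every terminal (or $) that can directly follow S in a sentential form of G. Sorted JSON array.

FIRST sets, iterate to fixpoint:
[1]
  A via A→d: +{d}
  S via S→b A: +{b}
  S via S→d a: +{d}
  FIRST[S]={b,d}  FIRST[A]={d}
[2]
  A via A→S b: +{b}
  FIRST[S]={b,d}  FIRST[A]={b,d}
[3] — fixpoint
  FIRST[S]={b,d}  FIRST[A]={b,d}

FOLLOW sets:
initialize: $ ∈ FOLLOW(S)
[1]
  A→S b: FOLLOW(S) ⊇ FIRST(b) = {b}; new: +{b}
  S→S S: FOLLOW(S) ⊇ FIRST(S) = {b,d}; new: +{d}
  S→b A: FOLLOW(A) ⊇ FOLLOW(S) ⊇ {$,b,d}; new: +{$,b,d}
  FOLLOW[S]={$,b,d}  FOLLOW[A]={$,b,d}
[2] — fixpoint
  FOLLOW[S]={$,b,d}  FOLLOW[A]={$,b,d}

FOLLOW(S) = ["$", "b", "d"]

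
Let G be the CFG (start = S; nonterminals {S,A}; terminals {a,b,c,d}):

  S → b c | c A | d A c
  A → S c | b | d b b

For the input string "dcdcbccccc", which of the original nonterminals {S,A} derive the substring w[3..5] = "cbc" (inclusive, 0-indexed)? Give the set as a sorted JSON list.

Convert to CNF:
  S -> T0 A | T1 X4 | T2 T0
  A -> S T0 | T1 X3 | b
  T0 -> c
  T1 -> d
  T2 -> b
  X3 -> T2 T2
  X4 -> A T0

CYK table (by increasing span) — only the sub-triangle for w[3..5]:
  T[3,3] 'c' = {T0}  orig:{}
  T[4,4] 'b' = {A,T2}  orig:{A}
  T[5,5] 'c' = {T0}  orig:{}
  T[3,4] 'cb' = {S}
  T[4,5] 'bc' = {S,X4}  orig:{S}
  T[3,5] 'cbc' = {A}

Original NTs in T[3,5] deriving "cbc": ["A"]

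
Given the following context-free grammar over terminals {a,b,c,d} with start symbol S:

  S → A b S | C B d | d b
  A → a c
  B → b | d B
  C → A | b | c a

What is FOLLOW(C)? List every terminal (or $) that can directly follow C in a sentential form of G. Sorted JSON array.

FIRST sets, iterate to fixpoint:
round 1:
  A via A→a c: +{a}
  B via B→b: +{b}
  B via B→d B: +{d}
  C via C→A: +{a}
  C via C→b: +{b}
  C via C→c a: +{c}
  S via S→A b S: +{a}
  S via S→C B d: +{b,c}
  S via S→d b: +{d}
  FIRST(S)={a,b,c,d}  FIRST(A)={a}  FIRST(B)={b,d}  FIRST(C)={a,b,c}
round 2: (stable)
  FIRST(S)={a,b,c,d}  FIRST(A)={a}  FIRST(B)={b,d}  FIRST(C)={a,b,c}

FOLLOW iteration:
seed FOLLOW(S) with $
pass 1:
  S→A b S: FOLLOW(A) ⊇ FIRST(b) = {b}; new: +{b}
  S→C B d: FOLLOW(C) ⊇ FIRST(B) = {b,d}; new: +{b,d}
  S→C B d: FOLLOW(B) ⊇ FIRST(d) = {d}; new: +{d}
  FOLLOW[S]={$}  FOLLOW[A]={b}  FOLLOW[B]={d}  FOLLOW[C]={b,d}
pass 2:
  C→A: FOLLOW(A) ⊇ FOLLOW(C) ⊇ {b,d}; new: +{d}
  FOLLOW[S]={$}  FOLLOW[A]={b,d}  FOLLOW[B]={d}  FOLLOW[C]={b,d}
pass 3: done
  FOLLOW[S]={$}  FOLLOW[A]={b,d}  FOLLOW[B]={d}  FOLLOW[C]={b,d}

FOLLOW(C) = ["b", "d"]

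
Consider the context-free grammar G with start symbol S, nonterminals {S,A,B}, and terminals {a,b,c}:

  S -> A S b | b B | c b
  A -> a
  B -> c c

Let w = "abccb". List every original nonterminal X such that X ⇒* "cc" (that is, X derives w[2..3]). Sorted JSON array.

CNF form of G:
  S -> A X2 | T0 T1 | T1 B
  A -> a
  B -> T0 T0
  T0 -> c
  T1 -> b
  X2 -> S T1

CYK table (by increasing span) (cells [i..j] with 2 ≤ i ≤ j ≤ 3 only):
  cell(2,2) c: {T0}  orig:{}
  cell(3,3) c: {T0}  orig:{}
  cell(2,3) cc: {B}

Original NTs in T[2,3] deriving "cc": ["B"]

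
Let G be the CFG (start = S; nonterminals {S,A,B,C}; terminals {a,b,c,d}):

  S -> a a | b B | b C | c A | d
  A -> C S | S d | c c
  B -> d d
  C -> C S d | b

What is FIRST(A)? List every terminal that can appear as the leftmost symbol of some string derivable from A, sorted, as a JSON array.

Compute FIRST by fixpoint:
round 1:
  A via A→c c: +{c}
  B via B→d d: +{d}
  C via C→b: +{b}
  S via S→a a: +{a}
  S via S→b B: +{b}
  S via S→c A: +{c}
  S via S→d: +{d}
  FIRST[S]={a,b,c,d}  FIRST[A]={c}  FIRST[B]={d}  FIRST[C]={b}
round 2:
  A via A→C S: +{b}
  A via A→S d: +{a,d}
  FIRST[S]={a,b,c,d}  FIRST[A]={a,b,c,d}  FIRST[B]={d}  FIRST[C]={b}
round 3: (stable)
  FIRST[S]={a,b,c,d}  FIRST[A]={a,b,c,d}  FIRST[B]={d}  FIRST[C]={b}

FIRST(A) = ["a", "b", "c", "d"]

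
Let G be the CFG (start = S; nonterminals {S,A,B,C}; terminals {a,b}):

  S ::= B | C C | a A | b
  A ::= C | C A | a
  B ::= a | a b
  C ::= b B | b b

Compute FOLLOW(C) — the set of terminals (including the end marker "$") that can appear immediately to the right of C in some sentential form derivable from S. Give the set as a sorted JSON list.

FIRST iteration:
pass 1:
  A via A→a: +{a}
  B via B→a: +{a}
  C via C→b B: +{b}
  S via S→B: +{a}
  S via S→C C: +{b}
  S: {a,b}  A: {a}  B: {a}  C: {b}
pass 2:
  A via A→C: +{b}
  S: {a,b}  A: {a,b}  B: {a}  C: {b}
pass 3: (no change)
  S: {a,b}  A: {a,b}  B: {a}  C: {b}

FOLLOW iteration:
seed FOLLOW(S) with $
iter 1:
  A→C A: FOLLOW(C) ⊇ FIRST(A) = {a,b}; new: +{a,b}
  C→b B: FOLLOW(B) ⊇ FOLLOW(C) ⊇ {a,b}; new: +{a,b}
  S→B: FOLLOW(B) ⊇ FOLLOW(S) ⊇ {$}; new: +{$}
  S→C C: FOLLOW(C) ⊇ FOLLOW(S) ⊇ {$}; new: +{$}
  S→a A: FOLLOW(A) ⊇ FOLLOW(S) ⊇ {$}; new: +{$}
  FOLLOW(S)={$}  FOLLOW(A)={$}  FOLLOW(B)={$,a,b}  FOLLOW(C)={$,a,b}
iter 2: (stable)
  FOLLOW(S)={$}  FOLLOW(A)={$}  FOLLOW(B)={$,a,b}  FOLLOW(C)={$,a,b}

FOLLOW(C) = ["$", "a", "b"]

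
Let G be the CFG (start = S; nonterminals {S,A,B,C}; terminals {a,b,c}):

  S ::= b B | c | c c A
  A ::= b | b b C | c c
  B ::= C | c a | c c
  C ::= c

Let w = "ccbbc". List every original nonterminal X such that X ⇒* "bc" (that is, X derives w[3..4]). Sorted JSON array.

Convert to CNF:
  S -> T0 B | T1 X4 | c
  A -> T0 X3 | T1 T1 | b
  B -> T1 T1 | T1 T2 | c
  C -> c
  T0 -> b
  T1 -> c
  T2 -> a
  X3 -> T0 C
  X4 -> T1 A

CYK table (by increasing span), restricted to cells inside w[3..4]:
  [3..3]={A,T0}  "b"  orig:{A}
  [4..4]={B,C,S,T1}  "c"  orig:{B,C,S}
  [3..4]={S,X3}  "bc"  orig:{S}

Original NTs in T[3,4] deriving "bc": ["S"]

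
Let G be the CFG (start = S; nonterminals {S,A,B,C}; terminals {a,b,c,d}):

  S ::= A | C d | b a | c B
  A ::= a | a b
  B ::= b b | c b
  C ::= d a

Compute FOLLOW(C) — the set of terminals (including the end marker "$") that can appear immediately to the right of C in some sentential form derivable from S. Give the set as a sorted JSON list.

Compute FIRST by fixpoint:
[1]
  A via A→a: +{a}
  B via B→b b: +{b}
  B via B→c b: +{c}
  C via C→d a: +{d}
  S via S→A: +{a}
  S via S→C d: +{d}
  S via S→b a: +{b}
  S via S→c B: +{c}
  S: {a,b,c,d}  A: {a}  B: {b,c}  C: {d}
[2] (no change)
  S: {a,b,c,d}  A: {a}  B: {b,c}  C: {d}

FOLLOW sets:
seed FOLLOW(S) with $
round 1:
  S→A: FOLLOW(A) ⊇ FOLLOW(S) ⊇ {$}; new: +{$}
  S→C d: FOLLOW(C) ⊇ FIRST(d) = {d}; new: +{d}
  S→c B: FOLLOW(B) ⊇ FOLLOW(S) ⊇ {$}; new: +{$}
  FOLLOW[S]={$}  FOLLOW[A]={$}  FOLLOW[B]={$}  FOLLOW[C]={d}
round 2: (stable)
  FOLLOW[S]={$}  FOLLOW[A]={$}  FOLLOW[B]={$}  FOLLOW[C]={d}

FOLLOW(C) = ["d"]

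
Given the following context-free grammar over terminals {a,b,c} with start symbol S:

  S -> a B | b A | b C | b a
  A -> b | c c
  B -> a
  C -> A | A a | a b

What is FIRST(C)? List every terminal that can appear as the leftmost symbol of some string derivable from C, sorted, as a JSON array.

Compute FIRST by fixpoint:
[1]
  A via A→b: +{b}
  A via A→c c: +{c}
  B via B→a: +{a}
  C via C→A: +{b,c}
  C via C→a b: +{a}
  S via S→a B: +{a}
  S via S→b A: +{b}
  FIRST(S)={a,b}  FIRST(A)={b,c}  FIRST(B)={a}  FIRST(C)={a,b,c}
[2] (stable)
  FIRST(S)={a,b}  FIRST(A)={b,c}  FIRST(B)={a}  FIRST(C)={a,b,c}

FIRST(C) = ["a", "b", "c"]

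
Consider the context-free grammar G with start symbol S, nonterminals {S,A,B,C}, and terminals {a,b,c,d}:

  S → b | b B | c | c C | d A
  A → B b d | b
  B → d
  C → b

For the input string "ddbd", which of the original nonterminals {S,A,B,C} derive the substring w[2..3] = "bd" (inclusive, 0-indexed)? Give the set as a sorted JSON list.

CNF form of G:
  S -> T0 B | T1 A | T2 C | b | c
  A -> B X3 | b
  B -> d
  C -> b
  T0 -> b
  T1 -> d
  T2 -> c
  X3 -> T0 T1

Fill CYK table bottom-up (cells [i..j] with 2 ≤ i ≤ j ≤ 3 only):
  T[2,2] 'b' = {A,C,S,T0}  orig:{A,C,S}
  T[3,3] 'd' = {B,T1}  orig:{B}
  T[2,3] 'bd' = {S,X3}  orig:{S}

Original NTs in T[2,3] deriving "bd": ["S"]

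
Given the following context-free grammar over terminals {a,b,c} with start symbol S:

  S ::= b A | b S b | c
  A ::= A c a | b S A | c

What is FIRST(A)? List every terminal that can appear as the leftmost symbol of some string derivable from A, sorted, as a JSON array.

Compute FIRST by fixpoint:
round 1:
  A via A→b S A: +{b}
  A via A→c: +{c}
  S via S→b A: +{b}
  S via S→c: +{c}
  FIRST(S)={b,c}  FIRST(A)={b,c}
round 2: (stable)
  FIRST(S)={b,c}  FIRST(A)={b,c}

FIRST(A) = ["b", "c"]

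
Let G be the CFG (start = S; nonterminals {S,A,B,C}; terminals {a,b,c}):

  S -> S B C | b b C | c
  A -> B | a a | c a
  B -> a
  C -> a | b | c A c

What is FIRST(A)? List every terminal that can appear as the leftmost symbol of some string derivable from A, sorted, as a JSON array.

FIRST sets, iterate to fixpoint:
iter 1:
  A via A→a a: +{a}
  A via A→c a: +{c}
  B via B→a: +{a}
  C via C→a: +{a}
  C via C→b: +{b}
  C via C→c A c: +{c}
  S via S→b b C: +{b}
  S via S→c: +{c}
  S: {b,c}  A: {a,c}  B: {a}  C: {a,b,c}
iter 2: done
  S: {b,c}  A: {a,c}  B: {a}  C: {a,b,c}

FIRST(A) = ["a", "c"]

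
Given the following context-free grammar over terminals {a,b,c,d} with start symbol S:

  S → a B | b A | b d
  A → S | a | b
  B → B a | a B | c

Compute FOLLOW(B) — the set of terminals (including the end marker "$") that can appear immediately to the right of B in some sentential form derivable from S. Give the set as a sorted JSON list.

Compute FIRST by fixpoint:
[1]
  A via A→a: +{a}
  A via A→b: +{b}
  B via B→a B: +{a}
  B via B→c: +{c}
  S via S→a B: +{a}
  S via S→b A: +{b}
  S: {a,b}  A: {a,b}  B: {a,c}
[2] done
  S: {a,b}  A: {a,b}  B: {a,c}

FOLLOW sets:
seed FOLLOW(S) with $
pass 1:
  B→B a: FOLLOW(B) ⊇ FIRST(a) = {a}; new: +{a}
  S→a B: FOLLOW(B) ⊇ FOLLOW(S) ⊇ {$}; new: +{$}
  S→b A: FOLLOW(A) ⊇ FOLLOW(S) ⊇ {$}; new: +{$}
  FOLLOW[S]={$}  FOLLOW[A]={$}  FOLLOW[B]={$,a}
pass 2: done
  FOLLOW[S]={$}  FOLLOW[A]={$}  FOLLOW[B]={$,a}

FOLLOW(B) = ["$", "a"]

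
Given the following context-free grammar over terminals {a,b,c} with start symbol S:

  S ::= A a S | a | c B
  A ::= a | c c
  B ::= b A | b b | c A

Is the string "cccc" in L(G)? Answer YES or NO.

Convert to CNF:
  S -> A X3 | T0 B | a
  A -> T0 T0 | a
  B -> T0 A | T1 A | T1 T1
  T0 -> c
  T1 -> b
  T2 -> a
  X3 -> T2 S

CYK fill:
  [0..0]={T0}  "c"  orig:{}
  [1..1]={T0}  "c"  orig:{}
  [2..2]={T0}  "c"  orig:{}
  [3..3]={T0}  "c"  orig:{}
  [0..1]={A}  "cc"
  [1..2]={A}  "cc"
  [2..3]={A}  "cc"
  [0..2]={B}  "ccc"
  [1..3]={B}  "ccc"
  [0..3]={S}  "cccc"

S ∈ T[0,3] ⇒ YES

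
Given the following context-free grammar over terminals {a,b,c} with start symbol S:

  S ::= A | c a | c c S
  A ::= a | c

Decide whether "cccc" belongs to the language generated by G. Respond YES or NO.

Convert to CNF:
  S -> T0 T1 | T0 X2 | a | c
  A -> a | c
  T0 -> c
  T1 -> a
  X2 -> T0 S

Fill CYK table bottom-up:
  [0..0]={A,S,T0}  "c"  orig:{A,S}
  [1..1]={A,S,T0}  "c"  orig:{A,S}
  [2..2]={A,S,T0}  "c"  orig:{A,S}
  [3..3]={A,S,T0}  "c"  orig:{A,S}
  [0..1]={X2}  "cc"  orig:{}
  [1..2]={X2}  "cc"  orig:{}
  [2..3]={X2}  "cc"  orig:{}
  [0..2]={S}  "ccc"
  [1..3]={S}  "ccc"
  [0..3]={X2}  "cccc"  orig:{}

S ∉ T[0,3] ⇒ NO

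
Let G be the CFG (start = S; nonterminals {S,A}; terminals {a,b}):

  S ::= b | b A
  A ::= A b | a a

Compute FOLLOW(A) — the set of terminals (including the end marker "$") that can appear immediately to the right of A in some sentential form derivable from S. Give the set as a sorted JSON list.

FIRST sets, iterate to fixpoint:
pass 1:
  A via A→a a: +{a}
  S via S→b: +{b}
  FIRST[S]={b}  FIRST[A]={a}
pass 2: done
  FIRST[S]={b}  FIRST[A]={a}

Compute FOLLOW by fixpoint:
seed FOLLOW(S) with $
round 1:
  A→A b: FOLLOW(A) ⊇ FIRST(b) = {b}; new: +{b}
  S→b A: FOLLOW(A) ⊇ FOLLOW(S) ⊇ {$}; new: +{$}
  S: {$}  A: {$,b}
round 2: (no change)
  S: {$}  A: {$,b}

FOLLOW(A) = ["$", "b"]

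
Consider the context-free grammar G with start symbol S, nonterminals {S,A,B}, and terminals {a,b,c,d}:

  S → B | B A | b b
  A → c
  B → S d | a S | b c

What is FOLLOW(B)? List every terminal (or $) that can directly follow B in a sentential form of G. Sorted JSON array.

FIRST iteration:
[1]
  A via A→c: +{c}
  B via B→a S: +{a}
  B via B→b c: +{b}
  S via S→B: +{a,b}
  FIRST[S]={a,b}  FIRST[A]={c}  FIRST[B]={a,b}
[2] done
  FIRST[S]={a,b}  FIRST[A]={c}  FIRST[B]={a,b}

FOLLOW sets:
FOLLOW(S) := {$}
pass 1:
  B→S d: FOLLOW(S) ⊇ FIRST(d) = {d}; new: +{d}
  S→B: FOLLOW(B) ⊇ FOLLOW(S) ⊇ {$,d}; new: +{$,d}
  S→B A: FOLLOW(B) ⊇ FIRST(A) = {c}; new: +{c}
  S→B A: FOLLOW(A) ⊇ FOLLOW(S) ⊇ {$,d}; new: +{$,d}
  S: {$,d}  A: {$,d}  B: {$,c,d}
pass 2:
  B→a S: FOLLOW(S) ⊇ FOLLOW(B) ⊇ {$,c,d}; new: +{c}
  S→B A: FOLLOW(A) ⊇ FOLLOW(S) ⊇ {$,c,d}; new: +{c}
  S: {$,c,d}  A: {$,c,d}  B: {$,c,d}
pass 3: done
  S: {$,c,d}  A: {$,c,d}  B: {$,c,d}

FOLLOW(B) = ["$", "c", "d"]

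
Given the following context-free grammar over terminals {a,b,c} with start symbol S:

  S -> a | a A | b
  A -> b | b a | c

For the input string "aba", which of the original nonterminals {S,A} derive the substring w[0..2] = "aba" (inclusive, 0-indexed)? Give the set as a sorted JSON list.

Convert to CNF:
  S -> T1 A | a | b
  A -> T0 T1 | b | c
  T0 -> b
  T1 -> a

CYK fill — only the sub-triangle for w[0..2]:
  cell(0,0) a: {S,T1}  orig:{S}
  cell(1,1) b: {A,S,T0}  orig:{A,S}
  cell(2,2) a: {S,T1}  orig:{S}
  cell(0,1) ab: {S}
  cell(1,2) ba: {A}
  cell(0,2) aba: {S}

Original NTs in T[0,2] deriving "aba": ["S"]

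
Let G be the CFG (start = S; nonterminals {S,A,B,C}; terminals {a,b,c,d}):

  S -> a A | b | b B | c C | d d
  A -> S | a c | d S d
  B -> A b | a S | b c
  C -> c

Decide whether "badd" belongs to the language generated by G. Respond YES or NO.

Convert to CNF:
  S -> T0 A | T1 C | T2 B | T3 T3 | b
  A -> T0 A | T0 T1 | T1 C | T2 B | T3 T3 | T3 X4 | b
  B -> A T2 | T0 S | T2 T1
  C -> c
  T0 -> a
  T1 -> c
  T2 -> b
  T3 -> d
  X4 -> S T3

CYK fill:
  [0..0]={A,S,T2}  "b"  orig:{A,S}
  [1..1]={T0}  "a"  orig:{}
  [2..2]={T3}  "d"  orig:{}
  [3..3]={T3}  "d"  orig:{}
  [0..1]=∅  "ba"
  [1..2]=∅  "ad"
  [2..3]={A,S}  "dd"
  [0..2]=∅  "bad"
  [1..3]={A,B,S}  "add"
  [0..3]={A,S}  "badd"

S ∈ T[0,3] ⇒ YES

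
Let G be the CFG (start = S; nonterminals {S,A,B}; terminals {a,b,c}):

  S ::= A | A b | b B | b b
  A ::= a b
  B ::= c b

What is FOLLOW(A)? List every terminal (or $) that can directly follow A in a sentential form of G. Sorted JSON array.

FIRST sets, iterate to fixpoint:
pass 1:
  A via A→a b: +{a}
  B via B→c b: +{c}
  S via S→A: +{a}
  S via S→b B: +{b}
  FIRST(S)={a,b}  FIRST(A)={a}  FIRST(B)={c}
pass 2: — fixpoint
  FIRST(S)={a,b}  FIRST(A)={a}  FIRST(B)={c}

FOLLOW sets:
seed FOLLOW(S) with $
pass 1:
  S→A: FOLLOW(A) ⊇ FOLLOW(S) ⊇ {$}; new: +{$}
  S→A b: FOLLOW(A) ⊇ FIRST(b) = {b}; new: +{b}
  S→b B: FOLLOW(B) ⊇ FOLLOW(S) ⊇ {$}; new: +{$}
  S: {$}  A: {$,b}  B: {$}
pass 2: (no change)
  S: {$}  A: {$,b}  B: {$}

FOLLOW(A) = ["$", "b"]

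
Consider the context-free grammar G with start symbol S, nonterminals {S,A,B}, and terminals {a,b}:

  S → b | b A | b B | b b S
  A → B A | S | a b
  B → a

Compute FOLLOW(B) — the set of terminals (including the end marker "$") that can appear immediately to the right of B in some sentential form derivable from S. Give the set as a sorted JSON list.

FIRST sets, iterate to fixpoint:
round 1:
  A via A→a b: +{a}
  B via B→a: +{a}
  S via S→b: +{b}
  S: {b}  A: {a}  B: {a}
round 2:
  A via A→S: +{b}
  S: {b}  A: {a,b}  B: {a}
round 3: (no change)
  S: {b}  A: {a,b}  B: {a}

FOLLOW sets:
FOLLOW(S) := {$}
iter 1:
  A→B A: FOLLOW(B) ⊇ FIRST(A) = {a,b}; new: +{a,b}
  S→b A: FOLLOW(A) ⊇ FOLLOW(S) ⊇ {$}; new: +{$}
  S→b B: FOLLOW(B) ⊇ FOLLOW(S) ⊇ {$}; new: +{$}
  FOLLOW[S]={$}  FOLLOW[A]={$}  FOLLOW[B]={$,a,b}
iter 2: (stable)
  FOLLOW[S]={$}  FOLLOW[A]={$}  FOLLOW[B]={$,a,b}

FOLLOW(B) = ["$", "a", "b"]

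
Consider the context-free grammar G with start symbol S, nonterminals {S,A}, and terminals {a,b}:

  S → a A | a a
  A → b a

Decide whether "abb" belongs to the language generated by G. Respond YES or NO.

Convert to CNF:
  S -> T1 A | T1 T1
  A -> T0 T1
  T0 -> b
  T1 -> a

CYK fill:
  T[0,0] 'a' = {T1}  orig:{}
  T[1,1] 'b' = {T0}  orig:{}
  T[2,2] 'b' = {T0}  orig:{}
  T[0,1] 'ab' = ∅
  T[1,2] 'bb' = ∅
  T[0,2] 'abb' = ∅

S ∉ T[0,2] ⇒ NO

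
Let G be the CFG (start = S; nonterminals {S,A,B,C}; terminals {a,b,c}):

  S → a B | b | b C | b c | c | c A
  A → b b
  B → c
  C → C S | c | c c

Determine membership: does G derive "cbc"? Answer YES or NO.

Convert to CNF:
  S -> T0 C | T0 T1 | T1 A | T2 B | b | c
  A -> T0 T0
  B -> c
  C -> C S | T1 T1 | c
  T0 -> b
  T1 -> c
  T2 -> a

CYK table (by increasing span):
  [0..0]={B,C,S,T1}  "c"  orig:{B,C,S}
  [1..1]={S,T0}  "b"  orig:{S}
  [2..2]={B,C,S,T1}  "c"  orig:{B,C,S}
  [0..1]={C}  "cb"
  [1..2]={S}  "bc"
  [0..2]={C}  "cbc"

S ∉ T[0,2] ⇒ NO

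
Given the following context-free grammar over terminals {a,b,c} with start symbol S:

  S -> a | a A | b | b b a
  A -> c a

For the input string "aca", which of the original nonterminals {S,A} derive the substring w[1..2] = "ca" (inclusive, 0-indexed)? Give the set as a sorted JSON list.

CNF form of G:
  S -> T1 A | T2 X3 | a | b
  A -> T0 T1
  T0 -> c
  T1 -> a
  T2 -> b
  X3 -> T2 T1

CYK fill — only the sub-triangle for w[1..2]:
  T[1,1] 'c' = {T0}  orig:{}
  T[2,2] 'a' = {S,T1}  orig:{S}
  T[1,2] 'ca' = {A}

Original NTs in T[1,2] deriving "ca": ["A"]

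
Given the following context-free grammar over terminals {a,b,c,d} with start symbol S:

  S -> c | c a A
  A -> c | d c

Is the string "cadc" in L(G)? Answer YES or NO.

Convert to CNF:
  S -> T1 X3 | c
  A -> T0 T1 | c
  T0 -> d
  T1 -> c
  T2 -> a
  X3 -> T2 A

Fill CYK table bottom-up:
  [0..0]={A,S,T1}  "c"  orig:{A,S}
  [1..1]={T2}  "a"  orig:{}
  [2..2]={T0}  "d"  orig:{}
  [3..3]={A,S,T1}  "c"  orig:{A,S}
  [0..1]=∅  "ca"
  [1..2]=∅  "ad"
  [2..3]={A}  "dc"
  [0..2]=∅  "cad"
  [1..3]={X3}  "adc"  orig:{}
  [0..3]={S}  "cadc"

S ∈ T[0,3] ⇒ YES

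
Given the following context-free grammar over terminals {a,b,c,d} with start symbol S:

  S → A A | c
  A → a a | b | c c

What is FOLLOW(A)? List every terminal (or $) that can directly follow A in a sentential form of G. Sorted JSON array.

Compute FIRST by fixpoint:
[1]
  A via A→a a: +{a}
  A via A→b: +{b}
  A via A→c c: +{c}
  S via S→A A: +{a,b,c}
  FIRST[S]={a,b,c}  FIRST[A]={a,b,c}
[2] — fixpoint
  FIRST[S]={a,b,c}  FIRST[A]={a,b,c}

FOLLOW iteration:
seed FOLLOW(S) with $
pass 1:
  S→A A: FOLLOW(A) ⊇ FIRST(A) = {a,b,c}; new: +{a,b,c}
  S→A A: FOLLOW(A) ⊇ FOLLOW(S) ⊇ {$}; new: +{$}
  FOLLOW[S]={$}  FOLLOW[A]={$,a,b,c}
pass 2: (stable)
  FOLLOW[S]={$}  FOLLOW[A]={$,a,b,c}

FOLLOW(A) = ["$", "a", "b", "c"]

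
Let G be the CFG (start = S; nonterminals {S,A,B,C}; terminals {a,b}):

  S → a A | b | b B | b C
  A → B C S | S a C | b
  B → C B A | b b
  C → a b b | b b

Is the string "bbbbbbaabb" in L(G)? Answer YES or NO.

CNF form of G:
  S -> T0 A | T1 B | T1 C | b
  A -> B X2 | S X3 | b
  B -> C X4 | T1 T1
  C -> T0 X5 | T1 T1
  T0 -> a
  T1 -> b
  X2 -> C S
  X3 -> T0 C
  X4 -> B A
  X5 -> T1 T1

Fill CYK table bottom-up:
  T[0,0] 'b' = {A,S,T1}  orig:{A,S}
  T[1,1] 'b' = {A,S,T1}  orig:{A,S}
  T[2,2] 'b' = {A,S,T1}  orig:{A,S}
  T[3,3] 'b' = {A,S,T1}  orig:{A,S}
  T[4,4] 'b' = {A,S,T1}  orig:{A,S}
  T[5,5] 'b' = {A,S,T1}  orig:{A,S}
  T[6,6] 'a' = {T0}  orig:{}
  T[7,7] 'a' = {T0}  orig:{}
  T[8,8] 'b' = {A,S,T1}  orig:{A,S}
  T[9,9] 'b' = {A,S,T1}  orig:{A,S}
  T[0,1] 'bb' = {B,C,X5}  orig:{B,C}
  T[1,2] 'bb' = {B,C,X5}  orig:{B,C}
  T[2,3] 'bb' = {B,C,X5}  orig:{B,C}
  T[3,4] 'bb' = {B,C,X5}  orig:{B,C}
  T[4,5] 'bb' = {B,C,X5}  orig:{B,C}
  T[5,6] 'ba' = ∅
  T[6,7] 'aa' = ∅
  T[7,8] 'ab' = {S}
  T[8,9] 'bb' = {B,C,X5}  orig:{B,C}
  T[0,2] 'bbb' = {S,X2,X4}  orig:{S}
  T[1,3] 'bbb' = {S,X2,X4}  orig:{S}
  T[2,4] 'bbb' = {S,X2,X4}  orig:{S}
  T[3,5] 'bbb' = {S,X2,X4}  orig:{S}
  T[4,6] 'bba' = ∅
  T[5,7] 'baa' = ∅
  T[6,8] 'aab' = ∅
  T[7,9] 'abb' = {C,X3}  orig:{C}
  T[0,3] 'bbbb' = ∅
  T[1,4] 'bbbb' = ∅
  T[2,5] 'bbbb' = ∅
  T[3,6] 'bbba' = ∅
  T[4,7] 'bbaa' = ∅
  T[5,8] 'baab' = ∅
  T[6,9] 'aabb' = {X3}  orig:{}
  T[0,4] 'bbbbb' = {A,B,X2}  orig:{A,B}
  T[1,5] 'bbbbb' = {A,B,X2}  orig:{A,B}
  T[2,6] 'bbbba' = ∅
  T[3,7] 'bbbaa' = ∅
  T[4,8] 'bbaab' = ∅
  T[5,9] 'baabb' = {A}
  T[0,5] 'bbbbbb' = {S,X4}  orig:{S}
  T[1,6] 'bbbbba' = ∅
  T[2,7] 'bbbbaa' = ∅
  T[3,8] 'bbbaab' = ∅
  T[4,9] 'bbaabb' = ∅
  T[0,6] 'bbbbbba' = ∅
  T[1,7] 'bbbbbaa' = ∅
  T[2,8] 'bbbbaab' = ∅
  T[3,9] 'bbbaabb' = {A,X4}  orig:{A}
  T[0,7] 'bbbbbbaa' = ∅
  T[1,8] 'bbbbbaab' = ∅
  T[2,9] 'bbbbaabb' = ∅
  T[0,8] 'bbbbbbaab' = ∅
  T[1,9] 'bbbbbaabb' = {B,X4}  orig:{B}
  T[0,9] 'bbbbbbaabb' = {A,S,X4}  orig:{A,S}

S ∈ T[0,9] ⇒ YES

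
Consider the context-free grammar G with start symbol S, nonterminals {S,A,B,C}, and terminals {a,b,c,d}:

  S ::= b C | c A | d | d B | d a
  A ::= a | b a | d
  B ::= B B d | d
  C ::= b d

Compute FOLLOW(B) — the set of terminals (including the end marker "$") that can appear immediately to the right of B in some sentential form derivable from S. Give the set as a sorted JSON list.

Compute FIRST by fixpoint:
[1]
  A via A→a: +{a}
  A via A→b a: +{b}
  A via A→d: +{d}
  B via B→d: +{d}
  C via C→b d: +{b}
  S via S→b C: +{b}
  S via S→c A: +{c}
  S via S→d: +{d}
  S: {b,c,d}  A: {a,b,d}  B: {d}  C: {b}
[2] (stable)
  S: {b,c,d}  A: {a,b,d}  B: {d}  C: {b}

FOLLOW iteration:
seed FOLLOW(S) with $
pass 1:
  B→B B d: FOLLOW(B) ⊇ FIRST(B) = {d}; new: +{d}
  S→b C: FOLLOW(C) ⊇ FOLLOW(S) ⊇ {$}; new: +{$}
  S→c A: FOLLOW(A) ⊇ FOLLOW(S) ⊇ {$}; new: +{$}
  S→d B: FOLLOW(B) ⊇ FOLLOW(S) ⊇ {$}; new: +{$}
  FOLLOW(S)={$}  FOLLOW(A)={$}  FOLLOW(B)={$,d}  FOLLOW(C)={$}
pass 2: (no change)
  FOLLOW(S)={$}  FOLLOW(A)={$}  FOLLOW(B)={$,d}  FOLLOW(C)={$}

FOLLOW(B) = ["$", "d"]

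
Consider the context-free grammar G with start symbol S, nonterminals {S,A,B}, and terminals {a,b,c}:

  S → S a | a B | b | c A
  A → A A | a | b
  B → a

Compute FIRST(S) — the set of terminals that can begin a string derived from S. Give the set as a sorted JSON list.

FIRST iteration:
round 1:
  A via A→a: +{a}
  A via A→b: +{b}
  B via B→a: +{a}
  S via S→a B: +{a}
  S via S→b: +{b}
  S via S→c A: +{c}
  FIRST[S]={a,b,c}  FIRST[A]={a,b}  FIRST[B]={a}
round 2: (stable)
  FIRST[S]={a,b,c}  FIRST[A]={a,b}  FIRST[B]={a}

FIRST(S) = ["a", "b", "c"]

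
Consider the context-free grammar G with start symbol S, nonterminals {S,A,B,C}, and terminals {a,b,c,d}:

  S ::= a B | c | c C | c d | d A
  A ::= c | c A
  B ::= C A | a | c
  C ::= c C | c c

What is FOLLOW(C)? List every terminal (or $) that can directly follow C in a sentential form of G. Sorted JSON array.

Compute FIRST by fixpoint:
round 1:
  A via A→c: +{c}
  B via B→a: +{a}
  B via B→c: +{c}
  C via C→c C: +{c}
  S via S→a B: +{a}
  S via S→c: +{c}
  S via S→d A: +{d}
  FIRST[S]={a,c,d}  FIRST[A]={c}  FIRST[B]={a,c}  FIRST[C]={c}
round 2: — fixpoint
  FIRST[S]={a,c,d}  FIRST[A]={c}  FIRST[B]={a,c}  FIRST[C]={c}

FOLLOW iteration:
seed FOLLOW(S) with $
pass 1:
  B→C A: FOLLOW(C) ⊇ FIRST(A) = {c}; new: +{c}
  S→a B: FOLLOW(B) ⊇ FOLLOW(S) ⊇ {$}; new: +{$}
  S→c C: FOLLOW(C) ⊇ FOLLOW(S) ⊇ {$}; new: +{$}
  S→d A: FOLLOW(A) ⊇ FOLLOW(S) ⊇ {$}; new: +{$}
  FOLLOW[S]={$}  FOLLOW[A]={$}  FOLLOW[B]={$}  FOLLOW[C]={$,c}
pass 2: (stable)
  FOLLOW[S]={$}  FOLLOW[A]={$}  FOLLOW[B]={$}  FOLLOW[C]={$,c}

FOLLOW(C) = ["$", "c"]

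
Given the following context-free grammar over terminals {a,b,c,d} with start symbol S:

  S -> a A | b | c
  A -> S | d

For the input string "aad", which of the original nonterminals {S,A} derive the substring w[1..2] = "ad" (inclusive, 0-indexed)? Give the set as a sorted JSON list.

CNF form of G:
  S -> T0 A | b | c
  A -> T0 A | b | c | d
  T0 -> a

Fill CYK table bottom-up — only the sub-triangle for w[1..2]:
  [1..1]={T0}  "a"  orig:{}
  [2..2]={A}  "d"
  [1..2]={A,S}  "ad"

Original NTs in T[1,2] deriving "ad": ["A", "S"]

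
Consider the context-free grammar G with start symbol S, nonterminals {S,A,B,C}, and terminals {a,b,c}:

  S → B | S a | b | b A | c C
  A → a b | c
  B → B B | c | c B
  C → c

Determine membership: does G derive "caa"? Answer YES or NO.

Convert to CNF:
  S -> B B | S T0 | T1 A | T2 B | T2 C | b | c
  A -> T0 T1 | c
  B -> B B | T2 B | c
  C -> c
  T0 -> a
  T1 -> b
  T2 -> c

Fill CYK table bottom-up:
  T[0,0] 'c' = {A,B,C,S,T2}  orig:{A,B,C,S}
  T[1,1] 'a' = {T0}  orig:{}
  T[2,2] 'a' = {T0}  orig:{}
  T[0,1] 'ca' = {S}
  T[1,2] 'aa' = ∅
  T[0,2] 'caa' = {S}

S ∈ T[0,2] ⇒ YES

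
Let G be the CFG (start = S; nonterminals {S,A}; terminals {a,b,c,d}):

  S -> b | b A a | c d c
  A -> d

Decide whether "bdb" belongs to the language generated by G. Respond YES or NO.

Convert to CNF:
  S -> T0 X4 | T2 X5 | b
  A -> d
  T0 -> b
  T1 -> a
  T2 -> c
  T3 -> d
  X4 -> A T1
  X5 -> T3 T2

CYK table (by increasing span):
  T[0,0] 'b' = {S,T0}  orig:{S}
  T[1,1] 'd' = {A,T3}  orig:{A}
  T[2,2] 'b' = {S,T0}  orig:{S}
  T[0,1] 'bd' = ∅
  T[1,2] 'db' = ∅
  T[0,2] 'bdb' = ∅

S ∉ T[0,2] ⇒ NO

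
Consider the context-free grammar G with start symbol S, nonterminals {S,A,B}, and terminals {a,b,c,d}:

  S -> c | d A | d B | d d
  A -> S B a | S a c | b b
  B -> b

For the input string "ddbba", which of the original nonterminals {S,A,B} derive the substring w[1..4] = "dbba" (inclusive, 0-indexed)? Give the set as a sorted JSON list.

CNF form of G:
  S -> T3 A | T3 B | T3 T3 | c
  A -> S X4 | S X5 | T2 T2
  B -> b
  T0 -> a
  T1 -> c
  T2 -> b
  T3 -> d
  X4 -> B T0
  X5 -> T0 T1

Fill CYK table bottom-up, restricted to cells inside w[1..4]:
  T[1,1] 'd' = {T3}  orig:{}
  T[2,2] 'b' = {B,T2}  orig:{B}
  T[3,3] 'b' = {B,T2}  orig:{B}
  T[4,4] 'a' = {T0}  orig:{}
  T[1,2] 'db' = {S}
  T[2,3] 'bb' = {A}
  T[3,4] 'ba' = {X4}  orig:{}
  T[1,3] 'dbb' = {S}
  T[2,4] 'bba' = ∅
  T[1,4] 'dbba' = {A}

Original NTs in T[1,4] deriving "dbba": ["A"]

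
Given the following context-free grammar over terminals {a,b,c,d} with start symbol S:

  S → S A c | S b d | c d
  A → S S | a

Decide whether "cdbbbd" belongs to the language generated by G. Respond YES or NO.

CNF form of G:
  S -> S X3 | S X4 | T0 T2
  A -> S S | a
  T0 -> c
  T1 -> b
  T2 -> d
  X3 -> A T0
  X4 -> T1 T2

Fill CYK table bottom-up:
  T[0,0] 'c' = {T0}  orig:{}
  T[1,1] 'd' = {T2}  orig:{}
  T[2,2] 'b' = {T1}  orig:{}
  T[3,3] 'b' = {T1}  orig:{}
  T[4,4] 'b' = {T1}  orig:{}
  T[5,5] 'd' = {T2}  orig:{}
  T[0,1] 'cd' = {S}
  T[1,2] 'db' = ∅
  T[2,3] 'bb' = ∅
  T[3,4] 'bb' = ∅
  T[4,5] 'bd' = {X4}  orig:{}
  T[0,2] 'cdb' = ∅
  T[1,3] 'dbb' = ∅
  T[2,4] 'bbb' = ∅
  T[3,5] 'bbd' = ∅
  T[0,3] 'cdbb' = ∅
  T[1,4] 'dbbb' = ∅
  T[2,5] 'bbbd' = ∅
  T[0,4] 'cdbbb' = ∅
  T[1,5] 'dbbbd' = ∅
  T[0,5] 'cdbbbd' = ∅

S ∉ T[0,5] ⇒ NO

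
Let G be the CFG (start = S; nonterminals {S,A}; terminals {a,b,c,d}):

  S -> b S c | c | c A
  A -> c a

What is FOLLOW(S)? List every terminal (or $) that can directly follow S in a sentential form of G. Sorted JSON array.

Compute FIRST by fixpoint:
iter 1:
  A via A→c a: +{c}
  S via S→b S c: +{b}
  S via S→c: +{c}
  S: {b,c}  A: {c}
iter 2: (no change)
  S: {b,c}  A: {c}

FOLLOW sets:
initialize: $ ∈ FOLLOW(S)
pass 1:
  S→b S c: FOLLOW(S) ⊇ FIRST(c) = {c}; new: +{c}
  S→c A: FOLLOW(A) ⊇ FOLLOW(S) ⊇ {$,c}; new: +{$,c}
  S: {$,c}  A: {$,c}
pass 2: — fixpoint
  S: {$,c}  A: {$,c}

FOLLOW(S) = ["$", "c"]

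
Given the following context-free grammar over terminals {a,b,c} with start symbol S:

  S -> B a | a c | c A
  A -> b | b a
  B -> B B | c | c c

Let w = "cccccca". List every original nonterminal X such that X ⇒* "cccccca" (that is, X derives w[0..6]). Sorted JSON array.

Convert to CNF:
  S -> B T1 | T1 T2 | T2 A
  A -> T0 T1 | b
  B -> B B | T2 T2 | c
  T0 -> b
  T1 -> a
  T2 -> c

CYK fill (cells [i..j] with 0 ≤ i ≤ j ≤ 6 only):
  cell(0,0) c: {B,T2}  orig:{B}
  cell(1,1) c: {B,T2}  orig:{B}
  cell(2,2) c: {B,T2}  orig:{B}
  cell(3,3) c: {B,T2}  orig:{B}
  cell(4,4) c: {B,T2}  orig:{B}
  cell(5,5) c: {B,T2}  orig:{B}
  cell(6,6) a: {T1}  orig:{}
  cell(0,1) cc: {B}
  cell(1,2) cc: {B}
  cell(2,3) cc: {B}
  cell(3,4) cc: {B}
  cell(4,5) cc: {B}
  cell(5,6) ca: {S}
  cell(0,2) ccc: {B}
  cell(1,3) ccc: {B}
  cell(2,4) ccc: {B}
  cell(3,5) ccc: {B}
  cell(4,6) cca: {S}
  cell(0,3) cccc: {B}
  cell(1,4) cccc: {B}
  cell(2,5) cccc: {B}
  cell(3,6) ccca: {S}
  cell(0,4) ccccc: {B}
  cell(1,5) ccccc: {B}
  cell(2,6) cccca: {S}
  cell(0,5) cccccc: {B}
  cell(1,6) ccccca: {S}
  cell(0,6) cccccca: {S}

Original NTs in T[0,6] deriving "cccccca": ["S"]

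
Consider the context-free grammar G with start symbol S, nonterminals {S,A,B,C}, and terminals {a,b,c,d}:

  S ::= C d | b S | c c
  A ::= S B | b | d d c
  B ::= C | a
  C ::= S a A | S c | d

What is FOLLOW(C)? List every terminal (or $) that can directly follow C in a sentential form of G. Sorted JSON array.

FIRST sets, iterate to fixpoint:
pass 1:
  A via A→b: +{b}
  A via A→d d c: +{d}
  B via B→a: +{a}
  C via C→d: +{d}
  S via S→C d: +{d}
  S via S→b S: +{b}
  S via S→c c: +{c}
  FIRST[S]={b,c,d}  FIRST[A]={b,d}  FIRST[B]={a}  FIRST[C]={d}
pass 2:
  A via A→S B: +{c}
  B via B→C: +{d}
  C via C→S a A: +{b,c}
  FIRST[S]={b,c,d}  FIRST[A]={b,c,d}  FIRST[B]={a,d}  FIRST[C]={b,c,d}
pass 3:
  B via B→C: +{b,c}
  FIRST[S]={b,c,d}  FIRST[A]={b,c,d}  FIRST[B]={a,b,c,d}  FIRST[C]={b,c,d}
pass 4: (stable)
  FIRST[S]={b,c,d}  FIRST[A]={b,c,d}  FIRST[B]={a,b,c,d}  FIRST[C]={b,c,d}

FOLLOW sets:
initialize: $ ∈ FOLLOW(S)
pass 1:
  A→S B: FOLLOW(S) ⊇ FIRST(B) = {a,b,c,d}; new: +{a,b,c,d}
  S→C d: FOLLOW(C) ⊇ FIRST(d) = {d}; new: +{d}
  FOLLOW(S)={$,a,b,c,d}  FOLLOW(A)={}  FOLLOW(B)={}  FOLLOW(C)={d}
pass 2:
  C→S a A: FOLLOW(A) ⊇ FOLLOW(C) ⊇ {d}; new: +{d}
  FOLLOW(S)={$,a,b,c,d}  FOLLOW(A)={d}  FOLLOW(B)={}  FOLLOW(C)={d}
pass 3:
  A→S B: FOLLOW(B) ⊇ FOLLOW(A) ⊇ {d}; new: +{d}
  FOLLOW(S)={$,a,b,c,d}  FOLLOW(A)={d}  FOLLOW(B)={d}  FOLLOW(C)={d}
pass 4: — fixpoint
  FOLLOW(S)={$,a,b,c,d}  FOLLOW(A)={d}  FOLLOW(B)={d}  FOLLOW(C)={d}

FOLLOW(C) = ["d"]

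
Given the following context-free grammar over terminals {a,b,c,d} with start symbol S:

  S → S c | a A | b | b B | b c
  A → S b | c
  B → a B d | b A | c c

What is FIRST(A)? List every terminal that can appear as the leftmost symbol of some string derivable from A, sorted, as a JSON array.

Compute FIRST by fixpoint:
iter 1:
  A via A→c: +{c}
  B via B→a B d: +{a}
  B via B→b A: +{b}
  B via B→c c: +{c}
  S via S→a A: +{a}
  S via S→b: +{b}
  FIRST[S]={a,b}  FIRST[A]={c}  FIRST[B]={a,b,c}
iter 2:
  A via A→S b: +{a,b}
  FIRST[S]={a,b}  FIRST[A]={a,b,c}  FIRST[B]={a,b,c}
iter 3: (stable)
  FIRST[S]={a,b}  FIRST[A]={a,b,c}  FIRST[B]={a,b,c}

FIRST(A) = ["a", "b", "c"]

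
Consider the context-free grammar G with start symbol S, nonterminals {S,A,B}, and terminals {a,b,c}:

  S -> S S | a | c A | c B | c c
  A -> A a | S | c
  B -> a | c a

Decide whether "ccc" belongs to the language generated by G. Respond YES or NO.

CNF form of G:
  S -> S S | T1 A | T1 B | T1 T1 | a
  A -> A T0 | S S | T1 A | T1 B | T1 T1 | a | c
  B -> T1 T0 | a
  T0 -> a
  T1 -> c

CYK fill:
  T[0,0] 'c' = {A,T1}  orig:{A}
  T[1,1] 'c' = {A,T1}  orig:{A}
  T[2,2] 'c' = {A,T1}  orig:{A}
  T[0,1] 'cc' = {A,S}
  T[1,2] 'cc' = {A,S}
  T[0,2] 'ccc' = {A,S}

S ∈ T[0,2] ⇒ YES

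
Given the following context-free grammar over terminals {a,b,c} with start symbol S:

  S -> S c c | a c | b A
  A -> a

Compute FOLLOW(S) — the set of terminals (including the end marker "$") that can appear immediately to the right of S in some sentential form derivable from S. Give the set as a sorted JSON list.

Compute FIRST by fixpoint:
round 1:
  A via A→a: +{a}
  S via S→a c: +{a}
  S via S→b A: +{b}
  S: {a,b}  A: {a}
round 2: (stable)
  S: {a,b}  A: {a}

Compute FOLLOW by fixpoint:
FOLLOW(S) := {$}
pass 1:
  S→S c c: FOLLOW(S) ⊇ FIRST(c) = {c}; new: +{c}
  S→b A: FOLLOW(A) ⊇ FOLLOW(S) ⊇ {$,c}; new: +{$,c}
  FOLLOW(S)={$,c}  FOLLOW(A)={$,c}
pass 2: — fixpoint
  FOLLOW(S)={$,c}  FOLLOW(A)={$,c}

FOLLOW(S) = ["$", "c"]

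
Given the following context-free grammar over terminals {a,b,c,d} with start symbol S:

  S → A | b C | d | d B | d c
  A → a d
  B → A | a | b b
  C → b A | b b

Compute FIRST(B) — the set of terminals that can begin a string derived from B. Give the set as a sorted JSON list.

FIRST sets, iterate to fixpoint:
round 1:
  A via A→a d: +{a}
  B via B→A: +{a}
  B via B→b b: +{b}
  C via C→b A: +{b}
  S via S→A: +{a}
  S via S→b C: +{b}
  S via S→d: +{d}
  FIRST(S)={a,b,d}  FIRST(A)={a}  FIRST(B)={a,b}  FIRST(C)={b}
round 2: (stable)
  FIRST(S)={a,b,d}  FIRST(A)={a}  FIRST(B)={a,b}  FIRST(C)={b}

FIRST(B) = ["a", "b"]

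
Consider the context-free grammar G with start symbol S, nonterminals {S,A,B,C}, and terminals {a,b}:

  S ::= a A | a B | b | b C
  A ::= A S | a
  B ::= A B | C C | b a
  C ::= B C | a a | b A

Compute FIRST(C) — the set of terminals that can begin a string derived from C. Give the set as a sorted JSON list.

FIRST sets, iterate to fixpoint:
pass 1:
  A via A→a: +{a}
  B via B→A B: +{a}
  B via B→b a: +{b}
  C via C→B C: +{a,b}
  S via S→a A: +{a}
  S via S→b: +{b}
  FIRST(S)={a,b}  FIRST(A)={a}  FIRST(B)={a,b}  FIRST(C)={a,b}
pass 2: — fixpoint
  FIRST(S)={a,b}  FIRST(A)={a}  FIRST(B)={a,b}  FIRST(C)={a,b}

FIRST(C) = ["a", "b"]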